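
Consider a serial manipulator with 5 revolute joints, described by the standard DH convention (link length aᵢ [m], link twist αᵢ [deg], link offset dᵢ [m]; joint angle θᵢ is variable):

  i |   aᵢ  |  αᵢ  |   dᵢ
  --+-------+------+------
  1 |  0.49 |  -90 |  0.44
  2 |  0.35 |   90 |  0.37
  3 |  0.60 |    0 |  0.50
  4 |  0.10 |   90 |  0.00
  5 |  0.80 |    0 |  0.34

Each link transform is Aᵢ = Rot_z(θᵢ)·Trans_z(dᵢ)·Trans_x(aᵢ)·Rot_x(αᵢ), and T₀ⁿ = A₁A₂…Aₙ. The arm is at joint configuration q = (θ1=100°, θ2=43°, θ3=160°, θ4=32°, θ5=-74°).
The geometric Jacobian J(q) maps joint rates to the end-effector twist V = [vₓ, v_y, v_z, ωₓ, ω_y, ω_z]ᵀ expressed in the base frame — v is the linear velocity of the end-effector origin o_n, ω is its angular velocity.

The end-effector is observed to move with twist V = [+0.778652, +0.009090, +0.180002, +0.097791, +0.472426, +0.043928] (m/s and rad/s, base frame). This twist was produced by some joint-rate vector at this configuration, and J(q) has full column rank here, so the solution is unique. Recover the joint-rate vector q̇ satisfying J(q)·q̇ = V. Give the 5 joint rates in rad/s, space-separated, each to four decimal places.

o_n = [-0.8056, -0.2749, 0.6511]
J₁: ẑ×o_n = [0.2749, -0.8056, 0.0000], ω = ẑ
J2: z=[-0.9848, -0.1736, 0.0000] o=[-0.0851, 0.4826, 0.4400] → [-0.0367, 0.2079, 0.6208, -0.9848, -0.1736, 0.0000]
J3: z=[-0.1184, 0.6716, 0.7314] o=[-0.4939, 0.6704, 0.2013] → [0.9934, -0.1747, 0.3213, -0.1184, 0.6716, 0.7314]
J4: z=[-0.1184, 0.6716, 0.7314] o=[-0.6836, 0.5645, 0.9515] → [0.4121, -0.1248, 0.1814, -0.1184, 0.6716, 0.7314]
J5: z=[-0.9369, -0.3196, 0.1418] o=[-0.6507, 0.4977, 1.0182] → [0.2269, -0.3659, 0.6743, -0.9369, -0.3196, 0.1418]
q̇ = J⁺·V = [-0.5950, -0.6860, 0.8270, -0.0540, 0.5190]

-0.5950 -0.6860 0.8270 -0.0540 0.5190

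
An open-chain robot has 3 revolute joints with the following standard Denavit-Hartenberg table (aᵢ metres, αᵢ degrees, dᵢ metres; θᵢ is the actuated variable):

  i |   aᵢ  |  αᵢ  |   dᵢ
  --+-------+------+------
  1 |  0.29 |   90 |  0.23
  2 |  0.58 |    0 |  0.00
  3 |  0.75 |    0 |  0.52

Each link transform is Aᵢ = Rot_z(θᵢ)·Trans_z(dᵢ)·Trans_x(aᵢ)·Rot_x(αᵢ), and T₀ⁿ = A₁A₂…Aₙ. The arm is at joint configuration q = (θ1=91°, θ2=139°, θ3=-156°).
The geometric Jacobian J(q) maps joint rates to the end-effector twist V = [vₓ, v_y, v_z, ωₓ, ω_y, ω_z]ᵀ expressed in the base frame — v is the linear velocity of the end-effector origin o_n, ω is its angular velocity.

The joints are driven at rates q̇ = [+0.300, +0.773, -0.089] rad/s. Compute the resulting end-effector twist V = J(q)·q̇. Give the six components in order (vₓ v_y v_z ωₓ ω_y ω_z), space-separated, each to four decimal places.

-0.1710 0.0089 0.1522 0.6839 0.0119 0.3000

o_n = [0.5100, 0.5785, 0.3912]
J₁: ẑ×o_n = [-0.5785, 0.5100, 0.0000], ω = ẑ
J2: z=[0.9998, 0.0175, 0.0000] o=[-0.0051, 0.2900, 0.2300] → [0.0028, -0.1612, 0.2795, 0.9998, 0.0175, 0.0000]
J3: z=[0.9998, 0.0175, 0.0000] o=[0.0026, -0.1477, 0.6105] → [-0.0038, 0.2192, 0.7172, 0.9998, 0.0175, 0.0000]
V = J·q̇ = [-0.1710, 0.0089, 0.1522, 0.6839, 0.0119, 0.3000]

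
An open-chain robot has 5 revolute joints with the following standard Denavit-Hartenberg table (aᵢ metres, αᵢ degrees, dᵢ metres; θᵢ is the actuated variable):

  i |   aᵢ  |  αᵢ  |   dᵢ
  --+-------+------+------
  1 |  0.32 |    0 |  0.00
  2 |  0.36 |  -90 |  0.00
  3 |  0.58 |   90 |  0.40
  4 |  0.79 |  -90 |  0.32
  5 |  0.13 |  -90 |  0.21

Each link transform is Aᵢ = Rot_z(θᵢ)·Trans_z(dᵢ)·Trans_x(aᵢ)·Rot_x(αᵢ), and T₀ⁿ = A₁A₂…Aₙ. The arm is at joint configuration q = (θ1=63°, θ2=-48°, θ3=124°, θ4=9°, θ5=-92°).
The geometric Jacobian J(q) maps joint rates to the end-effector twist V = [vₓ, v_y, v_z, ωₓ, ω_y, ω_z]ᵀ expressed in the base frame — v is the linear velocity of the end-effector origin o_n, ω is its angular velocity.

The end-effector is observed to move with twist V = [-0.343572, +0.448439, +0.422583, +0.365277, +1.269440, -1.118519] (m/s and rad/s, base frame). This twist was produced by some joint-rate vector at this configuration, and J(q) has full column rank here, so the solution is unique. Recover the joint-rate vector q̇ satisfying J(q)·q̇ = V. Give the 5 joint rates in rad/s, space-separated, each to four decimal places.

o_n = [-0.0503, 0.9888, -1.3484]
J₁: ẑ×o_n = [-0.9888, -0.0503, 0.0000], ω = ẑ
J2: z=[0.0000, 0.0000, 1.0000] o=[0.1453, 0.2851, 0.0000] → [-0.7036, -0.1956, 0.0000, 0.0000, 0.0000, 1.0000]
J3: z=[-0.2588, 0.9659, 0.0000] o=[0.4930, 0.3783, 0.0000] → [-1.3024, -0.3490, 0.3668, -0.2588, 0.9659, 0.0000]
J4: z=[0.8008, 0.2146, -0.5592] o=[0.0762, 0.6807, -0.4808] → [-0.0139, 0.7654, 0.2738, 0.8008, 0.2146, -0.5592]
J5: z=[-0.1711, 0.9767, 0.1297] o=[-0.1210, 0.7558, -1.3067] → [-0.0709, 0.0020, -0.1089, -0.1711, 0.9767, 0.1297]
q̇ = J⁺·V = [-0.3190, -0.4220, 0.7020, 0.7760, 0.4350]

-0.3190 -0.4220 0.7020 0.7760 0.4350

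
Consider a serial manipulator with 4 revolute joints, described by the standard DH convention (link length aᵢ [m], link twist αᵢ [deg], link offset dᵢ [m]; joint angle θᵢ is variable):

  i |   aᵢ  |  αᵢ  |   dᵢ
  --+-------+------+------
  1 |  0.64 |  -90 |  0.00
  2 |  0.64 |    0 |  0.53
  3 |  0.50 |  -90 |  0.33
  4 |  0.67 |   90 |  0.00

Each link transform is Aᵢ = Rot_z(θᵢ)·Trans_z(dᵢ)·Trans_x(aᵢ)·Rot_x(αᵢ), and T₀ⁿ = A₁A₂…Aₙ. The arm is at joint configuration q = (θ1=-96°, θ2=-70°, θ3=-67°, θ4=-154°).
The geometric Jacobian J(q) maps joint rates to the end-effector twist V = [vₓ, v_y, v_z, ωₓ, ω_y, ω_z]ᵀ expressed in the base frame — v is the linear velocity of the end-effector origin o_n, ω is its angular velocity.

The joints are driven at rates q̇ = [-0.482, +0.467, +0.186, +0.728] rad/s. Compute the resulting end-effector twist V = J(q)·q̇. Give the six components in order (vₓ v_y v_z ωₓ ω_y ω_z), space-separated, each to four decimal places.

-0.0779 -0.6304 -0.0052 0.5975 -0.5620 0.0504

o_n = [1.0498, -1.0491, 0.5317]
J₁: ẑ×o_n = [1.0491, 1.0498, -0.0000], ω = ẑ
J2: z=[0.9945, -0.1045, 0.0000] o=[-0.0669, -0.6365, 0.0000] → [-0.0556, -0.5288, -0.2936, 0.9945, -0.1045, 0.0000]
J3: z=[0.9945, -0.1045, 0.0000] o=[0.4373, -0.9096, 0.6014] → [0.0073, 0.0693, -0.0747, 0.9945, -0.1045, 0.0000]
J4: z=[-0.0713, -0.6783, 0.7314] o=[0.8037, -0.5804, 0.9424] → [0.6213, 0.1507, 0.2003, -0.0713, -0.6783, 0.7314]
V = J·q̇ = [-0.0779, -0.6304, -0.0052, 0.5975, -0.5620, 0.0504]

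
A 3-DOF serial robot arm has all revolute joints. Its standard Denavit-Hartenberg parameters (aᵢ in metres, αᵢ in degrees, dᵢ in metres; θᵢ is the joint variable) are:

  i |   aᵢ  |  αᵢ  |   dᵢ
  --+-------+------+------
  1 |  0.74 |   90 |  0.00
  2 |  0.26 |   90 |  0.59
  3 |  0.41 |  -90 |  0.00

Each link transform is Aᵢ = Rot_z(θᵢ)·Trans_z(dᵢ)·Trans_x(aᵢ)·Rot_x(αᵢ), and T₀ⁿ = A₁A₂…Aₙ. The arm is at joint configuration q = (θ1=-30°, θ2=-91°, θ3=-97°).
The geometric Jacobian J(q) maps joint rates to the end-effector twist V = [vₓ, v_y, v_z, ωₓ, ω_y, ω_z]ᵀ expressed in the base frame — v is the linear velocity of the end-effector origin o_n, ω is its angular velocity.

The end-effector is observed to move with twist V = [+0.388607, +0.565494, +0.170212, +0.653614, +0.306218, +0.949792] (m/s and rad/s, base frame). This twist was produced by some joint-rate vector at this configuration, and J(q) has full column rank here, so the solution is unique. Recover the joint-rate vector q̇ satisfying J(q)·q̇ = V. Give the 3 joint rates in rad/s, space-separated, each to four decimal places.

o_n = [0.5462, -0.5267, -0.2100]
J₁: ẑ×o_n = [0.5267, 0.5462, -0.0000], ω = ẑ
J2: z=[-0.5000, -0.8660, 0.0000] o=[0.6409, -0.3700, 0.0000] → [0.1819, -0.1050, -0.0037, -0.5000, -0.8660, 0.0000]
J3: z=[-0.8659, 0.4999, 0.0175] o=[0.3419, -0.8787, -0.2600] → [0.0188, 0.0468, -0.4069, -0.8659, 0.4999, 0.0175]
q̇ = J⁺·V = [0.9570, -0.5920, -0.4130]

0.9570 -0.5920 -0.4130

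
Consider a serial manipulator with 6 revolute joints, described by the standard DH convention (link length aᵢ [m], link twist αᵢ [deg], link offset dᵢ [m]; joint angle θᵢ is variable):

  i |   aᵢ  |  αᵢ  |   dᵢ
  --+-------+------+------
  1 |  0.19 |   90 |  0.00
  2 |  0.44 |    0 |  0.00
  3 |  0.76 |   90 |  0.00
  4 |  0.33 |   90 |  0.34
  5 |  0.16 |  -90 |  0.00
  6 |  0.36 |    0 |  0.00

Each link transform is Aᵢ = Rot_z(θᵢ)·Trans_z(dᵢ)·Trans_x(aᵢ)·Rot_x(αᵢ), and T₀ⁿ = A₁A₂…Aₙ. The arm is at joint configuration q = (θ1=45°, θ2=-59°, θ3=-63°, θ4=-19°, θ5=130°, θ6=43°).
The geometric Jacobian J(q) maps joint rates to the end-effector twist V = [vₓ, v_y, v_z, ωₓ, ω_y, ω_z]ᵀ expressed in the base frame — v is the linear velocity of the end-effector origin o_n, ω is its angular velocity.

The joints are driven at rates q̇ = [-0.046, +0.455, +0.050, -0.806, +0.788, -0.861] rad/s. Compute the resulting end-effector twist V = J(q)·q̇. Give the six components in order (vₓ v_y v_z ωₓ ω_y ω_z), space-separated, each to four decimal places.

o_n = [-0.2882, -0.5898, -0.7839]
J₁: ẑ×o_n = [0.5898, -0.2882, 0.0000], ω = ẑ
J2: z=[0.7071, -0.7071, 0.0000] o=[0.1344, 0.1344, 0.0000] → [0.5543, 0.5543, -0.8108, 0.7071, -0.7071, 0.0000]
J3: z=[0.7071, -0.7071, 0.0000] o=[0.2946, 0.2946, -0.3772] → [0.2876, 0.2876, -1.0374, 0.7071, -0.7071, 0.0000]
J4: z=[-0.5997, -0.5997, 0.5299] o=[0.0098, 0.0098, -1.0217] → [0.1752, -0.0153, 0.1809, -0.5997, -0.5997, 0.5299]
J5: z=[-0.5466, 0.7906, 0.2761] o=[-0.3870, -0.2350, -1.1061] → [0.3527, 0.2034, 0.1158, -0.5466, 0.7906, 0.2761]
J6: z=[0.8332, 0.4805, 0.2736] o=[-0.4003, -0.2958, -0.9587] → [0.1644, -0.1149, -0.2989, 0.8332, 0.4805, 0.2736]
V = J·q̇ = [0.2346, 0.5514, -0.2180, -0.3077, 0.3355, -0.4911]

0.2346 0.5514 -0.2180 -0.3077 0.3355 -0.4911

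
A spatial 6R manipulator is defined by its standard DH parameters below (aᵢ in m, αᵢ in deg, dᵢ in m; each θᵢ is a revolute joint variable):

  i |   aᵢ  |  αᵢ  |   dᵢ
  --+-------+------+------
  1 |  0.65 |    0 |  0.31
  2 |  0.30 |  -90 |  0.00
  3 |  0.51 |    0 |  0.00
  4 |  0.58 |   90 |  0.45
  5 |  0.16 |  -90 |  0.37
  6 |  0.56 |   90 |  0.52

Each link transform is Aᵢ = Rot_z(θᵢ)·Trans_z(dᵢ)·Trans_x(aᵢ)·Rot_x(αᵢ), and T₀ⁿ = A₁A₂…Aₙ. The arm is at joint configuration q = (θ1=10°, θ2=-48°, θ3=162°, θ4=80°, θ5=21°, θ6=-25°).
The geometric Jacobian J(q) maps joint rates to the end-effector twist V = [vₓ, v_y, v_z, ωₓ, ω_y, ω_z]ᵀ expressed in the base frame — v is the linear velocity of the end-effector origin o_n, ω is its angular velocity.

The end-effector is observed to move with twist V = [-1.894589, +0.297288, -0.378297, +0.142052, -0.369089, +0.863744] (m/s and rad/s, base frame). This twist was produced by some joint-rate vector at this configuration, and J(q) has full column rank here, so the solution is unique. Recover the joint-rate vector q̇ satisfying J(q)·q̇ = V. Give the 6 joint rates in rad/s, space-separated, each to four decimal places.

o_n = [0.4192, 1.7761, 0.7654]
J₁: ẑ×o_n = [-1.7761, 0.4192, 0.0000], ω = ẑ
J2: z=[0.0000, 0.0000, 1.0000] o=[0.6401, 0.1129, 0.3100] → [-1.6633, -0.2209, 0.0000, 0.0000, 0.0000, 1.0000]
J3: z=[0.6157, 0.7880, 0.0000] o=[0.8765, -0.0718, 0.3100] → [0.3589, -0.2804, 1.4981, 0.6157, 0.7880, 0.0000]
J4: z=[0.6157, 0.7880, 0.0000] o=[0.4943, 0.2268, 0.1524] → [0.4831, -0.3774, 1.0130, 0.6157, 0.7880, 0.0000]
J5: z=[-0.6958, 0.5436, -0.4695] o=[0.5568, 0.7490, 0.6645] → [0.5370, 0.1348, -0.6399, -0.6958, 0.5436, -0.4695]
J6: z=[0.7073, 0.6321, -0.3164] o=[0.2794, 1.0385, 0.6227] → [0.3236, -0.1452, 0.4334, 0.7073, 0.6321, -0.3164]
q̇ = J⁺·V = [0.5480, 0.3700, -0.1060, -0.6370, -0.2740, 0.5780]

0.5480 0.3700 -0.1060 -0.6370 -0.2740 0.5780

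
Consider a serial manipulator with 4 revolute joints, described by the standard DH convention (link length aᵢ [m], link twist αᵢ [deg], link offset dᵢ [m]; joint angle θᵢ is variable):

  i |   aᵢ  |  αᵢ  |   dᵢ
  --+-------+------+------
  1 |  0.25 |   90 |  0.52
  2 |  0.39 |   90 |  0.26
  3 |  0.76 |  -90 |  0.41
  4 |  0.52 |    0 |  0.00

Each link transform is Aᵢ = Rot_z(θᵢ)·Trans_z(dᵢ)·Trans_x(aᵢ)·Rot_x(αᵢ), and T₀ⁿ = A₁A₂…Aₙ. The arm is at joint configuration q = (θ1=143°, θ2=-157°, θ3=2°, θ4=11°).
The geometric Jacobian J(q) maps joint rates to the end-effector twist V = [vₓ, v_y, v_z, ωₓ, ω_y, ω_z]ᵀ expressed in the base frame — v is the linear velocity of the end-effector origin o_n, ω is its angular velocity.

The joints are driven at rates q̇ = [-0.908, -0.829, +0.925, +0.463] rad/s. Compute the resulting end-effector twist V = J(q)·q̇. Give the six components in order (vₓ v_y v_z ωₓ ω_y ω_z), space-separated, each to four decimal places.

o_n = [1.3006, -0.5990, 0.1576]
J₁: ẑ×o_n = [0.5990, 1.3006, -0.0000], ω = ẑ
J2: z=[0.6018, 0.7986, 0.0000] o=[-0.1997, 0.1505, 0.5200] → [-0.2894, 0.2181, -1.6492, 0.6018, 0.7986, 0.0000]
J3: z=[0.3121, -0.2351, 0.9205] o=[0.2435, 0.1420, 0.3676] → [0.7315, 1.0386, 0.0173, 0.3121, -0.2351, 0.9205]
J4: z=[0.5758, 0.8175, 0.0136] o=[0.9458, -0.3539, 0.4482] → [-0.2343, 0.1722, -0.4311, 0.5758, 0.8175, 0.0136]
V = J·q̇ = [0.2642, -0.3213, 1.1836, 0.0563, -0.5011, -0.0502]

0.2642 -0.3213 1.1836 0.0563 -0.5011 -0.0502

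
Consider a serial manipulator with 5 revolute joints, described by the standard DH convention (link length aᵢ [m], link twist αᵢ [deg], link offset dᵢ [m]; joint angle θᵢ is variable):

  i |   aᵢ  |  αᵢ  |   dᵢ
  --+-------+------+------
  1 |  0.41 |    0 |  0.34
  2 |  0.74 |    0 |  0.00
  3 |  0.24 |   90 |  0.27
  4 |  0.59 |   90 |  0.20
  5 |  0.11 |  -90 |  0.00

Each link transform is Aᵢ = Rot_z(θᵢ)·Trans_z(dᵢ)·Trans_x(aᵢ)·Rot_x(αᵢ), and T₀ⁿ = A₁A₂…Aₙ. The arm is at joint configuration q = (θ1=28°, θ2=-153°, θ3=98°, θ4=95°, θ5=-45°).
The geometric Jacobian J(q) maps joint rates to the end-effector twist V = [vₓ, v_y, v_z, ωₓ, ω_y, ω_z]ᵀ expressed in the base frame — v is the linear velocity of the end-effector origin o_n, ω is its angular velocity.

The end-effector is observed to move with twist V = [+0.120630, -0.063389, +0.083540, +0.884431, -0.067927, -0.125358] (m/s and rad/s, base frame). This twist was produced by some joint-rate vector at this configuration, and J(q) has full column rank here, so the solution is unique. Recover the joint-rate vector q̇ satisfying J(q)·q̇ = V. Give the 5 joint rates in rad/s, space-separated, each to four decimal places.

o_n = [0.0441, -0.6051, 1.2752]
J₁: ẑ×o_n = [0.6051, 0.0441, -0.0000], ω = ẑ
J2: z=[0.0000, 0.0000, 1.0000] o=[0.3620, 0.1925, 0.3400] → [0.7976, -0.3179, 0.0000, 0.0000, 0.0000, 1.0000]
J3: z=[0.0000, 0.0000, 1.0000] o=[-0.0624, -0.4137, 0.3400] → [0.1914, 0.1065, -0.0000, 0.0000, 0.0000, 1.0000]
J4: z=[-0.4540, -0.8910, 0.0000] o=[0.1514, -0.5226, 0.6100] → [-0.5927, 0.3020, -0.0582, -0.4540, -0.8910, 0.0000]
J5: z=[0.8876, -0.4523, 0.0872] o=[0.0148, -0.6775, 1.1978] → [-0.0414, -0.0662, 0.0775, 0.8876, -0.4523, 0.0872]
q̇ = J⁺·V = [0.4760, -0.3410, -0.3320, -0.3410, 0.8220]

0.4760 -0.3410 -0.3320 -0.3410 0.8220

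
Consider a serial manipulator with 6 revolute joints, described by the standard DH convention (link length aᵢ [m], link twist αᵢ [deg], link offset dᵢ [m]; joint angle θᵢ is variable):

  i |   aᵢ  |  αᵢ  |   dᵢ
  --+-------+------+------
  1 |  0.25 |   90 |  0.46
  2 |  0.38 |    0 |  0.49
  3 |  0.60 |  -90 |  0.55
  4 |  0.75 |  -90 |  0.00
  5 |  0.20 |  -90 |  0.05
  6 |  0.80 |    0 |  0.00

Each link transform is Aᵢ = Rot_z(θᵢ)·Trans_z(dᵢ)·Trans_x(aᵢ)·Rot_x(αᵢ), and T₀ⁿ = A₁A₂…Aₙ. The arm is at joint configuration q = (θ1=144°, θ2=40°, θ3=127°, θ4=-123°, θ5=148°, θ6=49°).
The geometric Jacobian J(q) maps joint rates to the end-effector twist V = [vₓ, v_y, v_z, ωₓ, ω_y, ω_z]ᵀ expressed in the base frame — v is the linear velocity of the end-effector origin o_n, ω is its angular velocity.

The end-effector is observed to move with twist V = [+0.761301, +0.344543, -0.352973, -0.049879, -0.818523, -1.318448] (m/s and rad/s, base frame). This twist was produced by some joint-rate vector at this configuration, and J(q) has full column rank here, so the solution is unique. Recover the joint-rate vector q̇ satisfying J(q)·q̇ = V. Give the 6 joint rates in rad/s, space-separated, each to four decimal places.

o_n = [0.0418, 1.0226, 1.0924]
J₁: ẑ×o_n = [-1.0226, 0.0418, 0.0000], ω = ẑ
J2: z=[0.5878, 0.8090, 0.0000] o=[-0.2023, 0.1469, 0.4600] → [0.5117, -0.3717, 0.3172, 0.5878, 0.8090, 0.0000]
J3: z=[0.5878, 0.8090, 0.0000] o=[-0.1497, 0.7145, 0.7043] → [0.3140, -0.2282, 0.0261, 0.5878, 0.8090, 0.0000]
J4: z=[0.1820, -0.1322, -0.9744] o=[0.6465, 0.8158, 0.8392] → [0.1680, 0.5431, -0.0423, 0.1820, -0.1322, -0.9744]
J5: z=[0.9812, -0.0397, 0.1887] o=[0.6942, 1.5586, 0.7473] → [0.0874, -0.4617, -0.5519, 0.9812, -0.0397, 0.1887]
J6: z=[0.1206, -0.6370, -0.7614] o=[0.7132, 1.4027, 0.8808] → [-0.4242, 0.4857, -0.4735, 0.1206, -0.6370, -0.7614]
q̇ = J⁺·V = [-0.8790, -0.5860, -0.5420, 0.8250, 0.5150, -0.3510]

-0.8790 -0.5860 -0.5420 0.8250 0.5150 -0.3510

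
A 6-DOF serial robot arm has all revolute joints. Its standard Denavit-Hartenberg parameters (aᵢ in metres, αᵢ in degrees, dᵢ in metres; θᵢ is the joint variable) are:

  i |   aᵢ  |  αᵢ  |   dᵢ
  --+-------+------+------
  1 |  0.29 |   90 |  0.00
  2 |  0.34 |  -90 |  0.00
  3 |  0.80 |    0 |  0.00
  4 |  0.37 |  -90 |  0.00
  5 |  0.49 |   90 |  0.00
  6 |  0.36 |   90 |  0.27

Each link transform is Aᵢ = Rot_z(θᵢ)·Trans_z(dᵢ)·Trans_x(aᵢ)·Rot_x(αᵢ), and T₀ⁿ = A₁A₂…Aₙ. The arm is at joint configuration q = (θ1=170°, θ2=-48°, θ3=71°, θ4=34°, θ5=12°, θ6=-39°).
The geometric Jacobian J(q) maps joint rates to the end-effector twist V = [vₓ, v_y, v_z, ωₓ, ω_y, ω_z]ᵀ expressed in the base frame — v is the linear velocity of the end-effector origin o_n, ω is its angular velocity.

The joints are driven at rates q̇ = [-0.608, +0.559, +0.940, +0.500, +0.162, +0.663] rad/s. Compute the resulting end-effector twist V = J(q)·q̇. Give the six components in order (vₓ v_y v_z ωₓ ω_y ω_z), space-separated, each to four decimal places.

o_n = [-1.0398, -1.8008, -0.3124]
J₁: ẑ×o_n = [1.8008, -1.0398, 0.0000], ω = ẑ
J2: z=[0.1736, 0.9848, 0.0000] o=[-0.2856, 0.0504, 0.0000] → [-0.3077, 0.0543, 0.4213, 0.1736, 0.9848, 0.0000]
J3: z=[-0.7319, 0.1290, 0.6691] o=[-0.5096, 0.0899, -0.2527] → [1.2574, -0.3985, 1.4521, -0.7319, 0.1290, 0.6691]
J4: z=[-0.7319, 0.1290, 0.6691] o=[-0.8126, -0.6248, -0.4462] → [0.8041, -0.0541, 0.8900, -0.7319, 0.1290, 0.6691]
J5: z=[0.6815, 0.1427, 0.7178] o=[-0.8116, -0.9879, -0.3751] → [0.5924, -0.2065, -0.5214, 0.6815, 0.1427, 0.7178]
J6: z=[-0.7153, -0.0778, 0.6945] o=[-0.7357, -1.4714, -0.3510] → [0.2258, -0.1836, 0.2119, -0.7153, -0.0778, 0.6945]
V = J·q̇ = [0.5628, 0.1057, 2.1015, -1.3206, 0.7079, 0.9323]

0.5628 0.1057 2.1015 -1.3206 0.7079 0.9323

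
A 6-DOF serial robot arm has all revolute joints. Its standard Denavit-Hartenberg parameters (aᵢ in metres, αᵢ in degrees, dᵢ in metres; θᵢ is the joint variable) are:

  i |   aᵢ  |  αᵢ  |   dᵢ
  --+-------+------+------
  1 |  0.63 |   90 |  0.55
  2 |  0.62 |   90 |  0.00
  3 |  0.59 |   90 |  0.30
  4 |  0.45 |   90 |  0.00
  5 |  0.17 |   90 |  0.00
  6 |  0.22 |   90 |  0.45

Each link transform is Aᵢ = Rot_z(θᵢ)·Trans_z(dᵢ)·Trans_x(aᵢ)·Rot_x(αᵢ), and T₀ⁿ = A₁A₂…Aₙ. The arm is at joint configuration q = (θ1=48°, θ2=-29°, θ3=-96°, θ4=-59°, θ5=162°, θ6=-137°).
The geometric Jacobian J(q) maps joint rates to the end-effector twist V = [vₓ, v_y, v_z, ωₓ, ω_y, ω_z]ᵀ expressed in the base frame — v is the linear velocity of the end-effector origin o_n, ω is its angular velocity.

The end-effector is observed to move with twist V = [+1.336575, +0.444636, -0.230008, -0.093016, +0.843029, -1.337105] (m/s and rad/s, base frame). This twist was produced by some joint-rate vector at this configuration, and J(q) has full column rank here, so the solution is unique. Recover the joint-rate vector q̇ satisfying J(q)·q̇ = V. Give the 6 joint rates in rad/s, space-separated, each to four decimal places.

-0.7260 -0.9650 0.4850 -0.6880 0.4690 -0.0660

o_n = [-0.2082, 1.2139, 0.6138]
J₁: ẑ×o_n = [-1.2139, -0.2082, 0.0000], ω = ẑ
J2: z=[0.7431, -0.6691, 0.0000] o=[0.4216, 0.4682, 0.5500] → [-0.0427, -0.0474, 0.1328, 0.7431, -0.6691, 0.0000]
J3: z=[-0.3244, -0.3603, -0.8746] o=[0.7844, 0.8712, 0.2494] → [0.1685, 0.9863, -0.4688, -0.3244, -0.3603, -0.8746]
J4: z=[-0.5043, -0.7164, 0.4822] o=[0.2149, 1.1156, 0.0169] → [-0.4750, 0.0971, -0.3526, -0.5043, -0.7164, 0.4822]
J5: z=[0.8530, -0.3266, 0.4070] o=[0.1546, 1.3931, 0.3660] → [-0.0080, -0.3590, -0.2713, 0.8530, -0.3266, 0.4070]
J6: z=[-0.5211, -0.4908, 0.6983] o=[0.1498, 1.2558, 0.2659] → [-0.1415, -0.0686, -0.1538, -0.5211, -0.4908, 0.6983]
q̇ = J⁺·V = [-0.7260, -0.9650, 0.4850, -0.6880, 0.4690, -0.0660]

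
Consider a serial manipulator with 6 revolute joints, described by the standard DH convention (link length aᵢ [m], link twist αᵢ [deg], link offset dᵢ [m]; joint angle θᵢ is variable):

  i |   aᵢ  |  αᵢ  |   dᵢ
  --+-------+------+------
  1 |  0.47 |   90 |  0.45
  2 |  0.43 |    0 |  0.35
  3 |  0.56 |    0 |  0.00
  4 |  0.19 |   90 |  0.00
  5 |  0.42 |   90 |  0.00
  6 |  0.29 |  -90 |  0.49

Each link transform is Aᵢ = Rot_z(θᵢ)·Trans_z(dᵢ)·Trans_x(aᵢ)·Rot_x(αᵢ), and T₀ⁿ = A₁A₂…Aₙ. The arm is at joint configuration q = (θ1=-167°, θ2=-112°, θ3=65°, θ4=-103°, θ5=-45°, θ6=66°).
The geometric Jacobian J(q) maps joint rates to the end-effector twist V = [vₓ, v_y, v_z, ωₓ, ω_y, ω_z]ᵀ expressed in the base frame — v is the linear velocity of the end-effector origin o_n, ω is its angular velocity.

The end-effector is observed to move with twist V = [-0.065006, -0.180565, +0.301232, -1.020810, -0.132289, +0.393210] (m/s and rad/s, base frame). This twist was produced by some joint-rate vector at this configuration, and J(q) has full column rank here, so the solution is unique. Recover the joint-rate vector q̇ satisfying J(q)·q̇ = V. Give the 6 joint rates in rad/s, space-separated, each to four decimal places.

0.8410 -0.3420 0.3020 0.8040 -0.9000 0.9380

o_n = [-0.2703, -0.4492, -0.2408]
J₁: ẑ×o_n = [0.4492, -0.2703, 0.0000], ω = ẑ
J2: z=[-0.2250, 0.9744, 0.0000] o=[-0.4580, -0.1057, 0.4500] → [-0.6731, -0.1554, -0.1055, -0.2250, 0.9744, 0.0000]
J3: z=[-0.2250, 0.9744, 0.0000] o=[-0.3797, 0.2715, 0.0513] → [-0.2846, -0.0657, 0.0555, -0.2250, 0.9744, 0.0000]
J4: z=[-0.2250, 0.9744, 0.0000] o=[-0.7519, 0.1856, -0.3582] → [0.1145, 0.0264, -0.3264, -0.2250, 0.9744, 0.0000]
J5: z=[0.4872, 0.1125, 0.8660] o=[-0.5915, 0.2226, -0.4532] → [0.6057, 0.1746, -0.3634, 0.4872, 0.1125, 0.8660]
J6: z=[-0.4376, -0.8267, 0.3536] o=[-0.2741, -0.0089, -0.6017] → [-0.1428, 0.1593, 0.1958, -0.4376, -0.8267, 0.3536]
q̇ = J⁺·V = [0.8410, -0.3420, 0.3020, 0.8040, -0.9000, 0.9380]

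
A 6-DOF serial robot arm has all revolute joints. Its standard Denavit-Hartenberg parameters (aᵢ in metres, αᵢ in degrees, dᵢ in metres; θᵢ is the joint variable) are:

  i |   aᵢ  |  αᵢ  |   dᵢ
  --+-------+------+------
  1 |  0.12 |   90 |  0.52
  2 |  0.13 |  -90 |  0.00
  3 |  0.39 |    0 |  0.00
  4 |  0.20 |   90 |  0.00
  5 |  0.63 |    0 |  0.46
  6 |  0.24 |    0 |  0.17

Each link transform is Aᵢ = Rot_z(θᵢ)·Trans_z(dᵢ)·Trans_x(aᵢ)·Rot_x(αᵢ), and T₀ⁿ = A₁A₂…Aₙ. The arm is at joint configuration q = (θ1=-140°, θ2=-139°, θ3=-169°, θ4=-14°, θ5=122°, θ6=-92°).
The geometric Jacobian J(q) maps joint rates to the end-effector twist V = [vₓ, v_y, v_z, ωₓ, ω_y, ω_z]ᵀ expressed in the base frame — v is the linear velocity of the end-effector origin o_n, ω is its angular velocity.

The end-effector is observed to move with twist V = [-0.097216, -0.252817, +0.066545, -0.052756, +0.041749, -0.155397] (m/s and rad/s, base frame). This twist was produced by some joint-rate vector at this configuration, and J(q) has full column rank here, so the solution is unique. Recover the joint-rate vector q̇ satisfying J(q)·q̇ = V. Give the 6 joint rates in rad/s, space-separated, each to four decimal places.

-0.1460 -0.0120 -0.6230 0.6390 -0.1930 0.1150

o_n = [-0.2315, -0.9235, 0.2189]
J₁: ẑ×o_n = [0.9235, -0.2315, 0.0000], ω = ẑ
J2: z=[-0.6428, 0.7660, 0.0000] o=[-0.0919, -0.0771, 0.5200] → [-0.2306, -0.1935, 0.6509, -0.6428, 0.7660, 0.0000]
J3: z=[-0.5026, -0.4217, -0.7547] o=[-0.0168, -0.0141, 0.4347] → [-0.5953, 0.0536, 0.3665, -0.5026, -0.4217, -0.7547]
J4: z=[-0.5026, -0.4217, -0.7547] o=[-0.2859, -0.1428, 0.6859] → [-0.3923, -0.2757, 0.4153, -0.5026, -0.4217, -0.7547]
J5: z=[0.6722, -0.7396, -0.0343] o=[-0.3947, -0.2477, 0.8169] → [0.4191, 0.3963, -0.3336, 0.6722, -0.7396, -0.0343]
J6: z=[0.6722, -0.7396, -0.0343] o=[-0.1725, -0.6381, 0.1792] → [-0.0392, -0.0247, -0.2355, 0.6722, -0.7396, -0.0343]
q̇ = J⁺·V = [-0.1460, -0.0120, -0.6230, 0.6390, -0.1930, 0.1150]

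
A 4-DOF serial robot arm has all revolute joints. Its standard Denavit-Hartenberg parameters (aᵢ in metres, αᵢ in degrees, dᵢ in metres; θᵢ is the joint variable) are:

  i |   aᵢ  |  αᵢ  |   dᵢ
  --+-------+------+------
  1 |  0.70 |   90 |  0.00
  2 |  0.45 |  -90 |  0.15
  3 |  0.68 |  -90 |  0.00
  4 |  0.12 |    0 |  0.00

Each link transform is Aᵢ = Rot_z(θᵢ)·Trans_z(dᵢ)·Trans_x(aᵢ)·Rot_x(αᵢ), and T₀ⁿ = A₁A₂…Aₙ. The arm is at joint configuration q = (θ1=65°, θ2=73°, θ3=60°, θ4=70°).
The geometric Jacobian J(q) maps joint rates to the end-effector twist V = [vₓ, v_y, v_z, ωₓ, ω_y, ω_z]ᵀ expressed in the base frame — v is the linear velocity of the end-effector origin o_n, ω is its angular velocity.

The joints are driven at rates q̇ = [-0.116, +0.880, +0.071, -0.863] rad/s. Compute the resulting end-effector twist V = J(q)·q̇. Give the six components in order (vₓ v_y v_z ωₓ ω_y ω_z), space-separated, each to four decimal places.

o_n = [0.0116, 1.1474, 0.7421]
J₁: ẑ×o_n = [-1.1474, 0.0116, 0.0000], ω = ẑ
J2: z=[0.9063, -0.4226, 0.0000] o=[0.2958, 0.6344, 0.0000] → [-0.3136, -0.6726, 0.3448, 0.9063, -0.4226, 0.0000]
J3: z=[-0.4042, -0.8667, 0.2924] o=[0.4874, 0.6903, 0.4303] → [-0.4039, -0.0131, -0.5972, -0.4042, -0.8667, 0.2924]
J4: z=[-0.5602, -0.0182, -0.8282] o=[-0.0043, 1.0292, 0.7555] → [0.0981, -0.0206, -0.0659, -0.5602, -0.0182, -0.8282]
V = J·q̇ = [-0.2563, -0.5764, 0.3179, 1.2523, -0.4178, 0.6195]

-0.2563 -0.5764 0.3179 1.2523 -0.4178 0.6195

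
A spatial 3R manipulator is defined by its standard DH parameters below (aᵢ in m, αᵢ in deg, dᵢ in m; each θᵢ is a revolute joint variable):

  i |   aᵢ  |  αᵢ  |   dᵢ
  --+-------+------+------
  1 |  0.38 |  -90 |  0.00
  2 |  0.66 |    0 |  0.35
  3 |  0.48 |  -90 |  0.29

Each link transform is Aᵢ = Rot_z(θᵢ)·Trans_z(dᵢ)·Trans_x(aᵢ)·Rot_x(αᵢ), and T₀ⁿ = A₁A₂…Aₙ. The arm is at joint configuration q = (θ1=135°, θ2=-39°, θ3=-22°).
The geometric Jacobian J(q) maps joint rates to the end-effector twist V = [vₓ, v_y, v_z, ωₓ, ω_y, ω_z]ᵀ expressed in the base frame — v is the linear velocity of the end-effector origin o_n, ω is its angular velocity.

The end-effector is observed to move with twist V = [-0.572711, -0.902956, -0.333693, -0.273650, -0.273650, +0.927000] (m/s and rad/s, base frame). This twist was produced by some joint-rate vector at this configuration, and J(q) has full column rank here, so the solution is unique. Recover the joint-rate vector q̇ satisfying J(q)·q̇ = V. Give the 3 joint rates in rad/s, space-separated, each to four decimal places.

o_n = [-1.2485, 0.3434, 0.8352]
J₁: ẑ×o_n = [-0.3434, -1.2485, 0.0000], ω = ẑ
J2: z=[-0.7071, -0.7071, 0.0000] o=[-0.2687, 0.2687, 0.0000] → [-0.5906, 0.5906, -0.7456, -0.7071, -0.7071, 0.0000]
J3: z=[-0.7071, -0.7071, 0.0000] o=[-0.8789, 0.3839, 0.4154] → [-0.2969, 0.2969, -0.2327, -0.7071, -0.7071, 0.0000]
q̇ = J⁺·V = [0.9270, 0.4750, -0.0880]

0.9270 0.4750 -0.0880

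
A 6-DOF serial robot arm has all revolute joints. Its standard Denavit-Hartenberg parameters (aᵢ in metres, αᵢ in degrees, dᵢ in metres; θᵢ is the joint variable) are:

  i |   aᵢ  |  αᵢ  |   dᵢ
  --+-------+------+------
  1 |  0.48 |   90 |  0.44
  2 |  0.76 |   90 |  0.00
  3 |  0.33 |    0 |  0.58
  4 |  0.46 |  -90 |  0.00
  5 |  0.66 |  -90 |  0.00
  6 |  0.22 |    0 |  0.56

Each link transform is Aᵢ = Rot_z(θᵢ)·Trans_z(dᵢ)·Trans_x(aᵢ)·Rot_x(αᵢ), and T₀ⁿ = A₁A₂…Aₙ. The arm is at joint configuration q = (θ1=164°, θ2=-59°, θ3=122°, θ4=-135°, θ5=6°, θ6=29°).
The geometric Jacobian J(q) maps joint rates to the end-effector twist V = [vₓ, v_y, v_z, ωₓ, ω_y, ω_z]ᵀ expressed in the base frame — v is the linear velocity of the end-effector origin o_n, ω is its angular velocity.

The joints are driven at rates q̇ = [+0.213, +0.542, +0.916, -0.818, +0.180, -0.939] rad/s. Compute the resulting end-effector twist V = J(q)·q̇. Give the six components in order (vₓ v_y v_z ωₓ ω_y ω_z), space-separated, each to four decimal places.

-0.8321 0.0588 0.7721 0.9745 0.4439 -0.4351

o_n = [-1.4252, 0.2994, -1.0503]
J₁: ẑ×o_n = [-0.2994, -1.4252, 0.0000], ω = ẑ
J2: z=[0.2756, 0.9613, 0.0000] o=[-0.4614, 0.1323, 0.4400] → [-1.4326, 0.4108, 0.9725, 0.2756, 0.9613, 0.0000]
J3: z=[0.8240, -0.2363, -0.5150] o=[-0.8377, 0.2402, -0.2114] → [0.2287, 0.9938, -0.0901, 0.8240, -0.2363, -0.5150]
J4: z=[0.8240, -0.2363, -0.5150] o=[-0.1961, 0.3474, -0.3603] → [0.1383, 1.2016, -0.3300, 0.8240, -0.2363, -0.5150]
J5: z=[0.1572, 0.9686, -0.1928] o=[-0.4465, 0.3115, -0.7445] → [-0.2986, 0.2368, 0.9460, 0.1572, 0.9686, -0.1928]
J6: z=[-0.7625, 0.2431, 0.5995] o=[-0.8607, 0.2767, -1.2571] → [0.0367, -0.1807, 0.1200, -0.7625, 0.2431, 0.5995]
V = J·q̇ = [-0.8321, 0.0588, 0.7721, 0.9745, 0.4439, -0.4351]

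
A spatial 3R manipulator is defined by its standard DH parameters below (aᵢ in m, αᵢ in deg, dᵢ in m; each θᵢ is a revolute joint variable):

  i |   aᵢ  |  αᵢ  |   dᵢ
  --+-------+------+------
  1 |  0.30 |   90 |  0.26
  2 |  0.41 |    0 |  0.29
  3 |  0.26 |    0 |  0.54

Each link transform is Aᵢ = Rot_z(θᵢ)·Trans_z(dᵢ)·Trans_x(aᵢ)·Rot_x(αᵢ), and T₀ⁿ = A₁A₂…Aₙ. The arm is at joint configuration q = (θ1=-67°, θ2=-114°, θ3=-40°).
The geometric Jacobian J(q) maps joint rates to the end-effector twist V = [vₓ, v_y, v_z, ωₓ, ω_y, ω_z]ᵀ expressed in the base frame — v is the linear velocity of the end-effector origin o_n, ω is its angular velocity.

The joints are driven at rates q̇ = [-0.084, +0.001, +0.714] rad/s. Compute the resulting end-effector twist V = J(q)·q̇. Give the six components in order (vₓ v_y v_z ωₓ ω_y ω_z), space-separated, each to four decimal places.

0.0125 -0.0079 -0.1673 -0.6582 -0.2794 -0.0840

o_n = [-0.8033, -0.2318, -0.2285]
J₁: ẑ×o_n = [0.2318, -0.8033, 0.0000], ω = ẑ
J2: z=[-0.9205, -0.3907, 0.0000] o=[0.1172, -0.2762, 0.2600] → [0.1909, -0.4497, -0.4004, -0.9205, -0.3907, 0.0000]
J3: z=[-0.9205, -0.3907, 0.0000] o=[-0.2149, -0.2360, -0.1146] → [0.0445, -0.1049, -0.2337, -0.9205, -0.3907, 0.0000]
V = J·q̇ = [0.0125, -0.0079, -0.1673, -0.6582, -0.2794, -0.0840]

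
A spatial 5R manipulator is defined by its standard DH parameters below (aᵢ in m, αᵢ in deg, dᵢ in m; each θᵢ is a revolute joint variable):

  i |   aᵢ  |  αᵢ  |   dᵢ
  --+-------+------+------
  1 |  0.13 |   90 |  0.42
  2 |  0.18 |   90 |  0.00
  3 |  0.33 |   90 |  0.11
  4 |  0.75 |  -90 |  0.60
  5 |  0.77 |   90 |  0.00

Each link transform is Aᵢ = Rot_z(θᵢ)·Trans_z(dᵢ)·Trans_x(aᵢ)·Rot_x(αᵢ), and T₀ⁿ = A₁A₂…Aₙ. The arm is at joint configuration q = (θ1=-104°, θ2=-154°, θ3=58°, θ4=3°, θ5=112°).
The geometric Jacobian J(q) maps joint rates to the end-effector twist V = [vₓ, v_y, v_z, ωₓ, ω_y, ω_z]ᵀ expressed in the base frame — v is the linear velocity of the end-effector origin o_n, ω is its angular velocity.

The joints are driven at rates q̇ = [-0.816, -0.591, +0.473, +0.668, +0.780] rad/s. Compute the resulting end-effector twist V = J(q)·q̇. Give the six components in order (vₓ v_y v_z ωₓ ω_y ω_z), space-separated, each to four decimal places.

0.8283 0.1705 0.7531 1.2017 0.7707 0.0704

o_n = [-0.6174, 0.5460, 0.3203]
J₁: ẑ×o_n = [-0.5460, -0.6174, 0.0000], ω = ẑ
J2: z=[-0.9703, 0.2419, 0.0000] o=[-0.0314, -0.1261, 0.4200] → [-0.0241, -0.0967, -0.5105, -0.9703, 0.2419, 0.0000]
J3: z=[0.1061, 0.4253, 0.8988] o=[0.0077, 0.0308, 0.3411] → [-0.4719, -0.5596, 0.3205, 0.1061, 0.4253, 0.8988]
J4: z=[0.6986, 0.6114, -0.3718] o=[-0.2142, 0.2978, 0.3633] → [0.0660, 0.1799, 0.4199, 0.6986, 0.6114, -0.3718]
J5: z=[0.1429, 0.3898, 0.9097] o=[-0.3209, 1.1812, 0.0015] → [0.7020, -0.3153, 0.0248, 0.1429, 0.3898, 0.9097]
V = J·q̇ = [0.8283, 0.1705, 0.7531, 1.2017, 0.7707, 0.0704]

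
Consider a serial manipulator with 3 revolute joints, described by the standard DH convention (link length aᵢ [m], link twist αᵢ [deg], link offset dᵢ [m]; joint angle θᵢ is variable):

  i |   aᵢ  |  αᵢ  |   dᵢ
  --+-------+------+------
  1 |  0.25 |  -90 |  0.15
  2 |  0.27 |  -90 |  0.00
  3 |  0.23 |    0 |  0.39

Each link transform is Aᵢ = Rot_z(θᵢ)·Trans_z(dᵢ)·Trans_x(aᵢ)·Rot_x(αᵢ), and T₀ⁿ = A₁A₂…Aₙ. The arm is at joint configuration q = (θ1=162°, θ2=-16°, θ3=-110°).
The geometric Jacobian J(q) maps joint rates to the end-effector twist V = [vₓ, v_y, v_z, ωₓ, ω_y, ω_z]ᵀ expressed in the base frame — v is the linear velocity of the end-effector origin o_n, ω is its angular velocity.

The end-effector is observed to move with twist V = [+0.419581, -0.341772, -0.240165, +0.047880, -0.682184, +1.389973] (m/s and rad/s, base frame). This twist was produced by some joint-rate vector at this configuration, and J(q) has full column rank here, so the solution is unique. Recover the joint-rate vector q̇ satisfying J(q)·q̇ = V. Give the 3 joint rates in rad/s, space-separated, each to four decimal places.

0.4960 0.6340 -0.9300

o_n = [-0.5817, -0.0382, -0.1722]
J₁: ẑ×o_n = [0.0382, -0.5817, 0.0000], ω = ẑ
J2: z=[-0.3090, -0.9511, 0.0000] o=[-0.2378, 0.0773, 0.1500] → [0.3064, -0.0996, -0.2914, -0.3090, -0.9511, 0.0000]
J3: z=[-0.2621, 0.0852, -0.9613] o=[-0.4846, 0.1575, 0.2244] → [-0.2219, -0.0106, 0.0596, -0.2621, 0.0852, -0.9613]
q̇ = J⁺·V = [0.4960, 0.6340, -0.9300]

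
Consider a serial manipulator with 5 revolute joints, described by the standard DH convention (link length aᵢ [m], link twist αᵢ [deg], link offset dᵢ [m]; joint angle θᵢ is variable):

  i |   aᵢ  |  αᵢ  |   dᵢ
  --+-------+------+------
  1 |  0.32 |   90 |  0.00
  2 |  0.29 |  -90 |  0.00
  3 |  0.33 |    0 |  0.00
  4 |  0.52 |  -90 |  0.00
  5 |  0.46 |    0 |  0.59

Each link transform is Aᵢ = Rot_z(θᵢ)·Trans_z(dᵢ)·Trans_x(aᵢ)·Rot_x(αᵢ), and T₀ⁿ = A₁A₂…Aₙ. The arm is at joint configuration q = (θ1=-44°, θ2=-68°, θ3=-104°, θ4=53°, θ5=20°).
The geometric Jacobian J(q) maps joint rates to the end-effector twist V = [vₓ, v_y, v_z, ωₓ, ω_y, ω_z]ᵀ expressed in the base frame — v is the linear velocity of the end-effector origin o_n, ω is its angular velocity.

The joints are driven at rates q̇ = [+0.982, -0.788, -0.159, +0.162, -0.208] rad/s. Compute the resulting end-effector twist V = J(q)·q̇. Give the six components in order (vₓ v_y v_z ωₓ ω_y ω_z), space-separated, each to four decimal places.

o_n = [-0.0116, -0.9465, -1.2346]
J₁: ẑ×o_n = [0.9465, -0.0116, 0.0000], ω = ẑ
J2: z=[-0.6947, -0.7193, 0.0000] o=[0.2302, -0.2223, 0.0000] → [0.8881, -0.8576, 0.3291, -0.6947, -0.7193, 0.0000]
J3: z=[0.6670, -0.6441, 0.3746] o=[0.3083, -0.2978, -0.2689] → [0.8650, 0.5242, -0.6388, 0.6670, -0.6441, 0.3746]
J4: z=[0.6670, -0.6441, 0.3746] o=[0.0644, -0.5073, -0.1949] → [0.8342, 0.6650, -0.3419, 0.6670, -0.6441, 0.3746]
J5: z=[0.6466, 0.2505, -0.7206] o=[-0.1281, -0.8832, -0.4983] → [-0.2300, 0.3921, -0.0701, 0.6466, 0.2505, -0.7206]
V = J·q̇ = [0.2751, 0.6072, -0.1986, 0.4149, 0.5128, 1.1330]

0.2751 0.6072 -0.1986 0.4149 0.5128 1.1330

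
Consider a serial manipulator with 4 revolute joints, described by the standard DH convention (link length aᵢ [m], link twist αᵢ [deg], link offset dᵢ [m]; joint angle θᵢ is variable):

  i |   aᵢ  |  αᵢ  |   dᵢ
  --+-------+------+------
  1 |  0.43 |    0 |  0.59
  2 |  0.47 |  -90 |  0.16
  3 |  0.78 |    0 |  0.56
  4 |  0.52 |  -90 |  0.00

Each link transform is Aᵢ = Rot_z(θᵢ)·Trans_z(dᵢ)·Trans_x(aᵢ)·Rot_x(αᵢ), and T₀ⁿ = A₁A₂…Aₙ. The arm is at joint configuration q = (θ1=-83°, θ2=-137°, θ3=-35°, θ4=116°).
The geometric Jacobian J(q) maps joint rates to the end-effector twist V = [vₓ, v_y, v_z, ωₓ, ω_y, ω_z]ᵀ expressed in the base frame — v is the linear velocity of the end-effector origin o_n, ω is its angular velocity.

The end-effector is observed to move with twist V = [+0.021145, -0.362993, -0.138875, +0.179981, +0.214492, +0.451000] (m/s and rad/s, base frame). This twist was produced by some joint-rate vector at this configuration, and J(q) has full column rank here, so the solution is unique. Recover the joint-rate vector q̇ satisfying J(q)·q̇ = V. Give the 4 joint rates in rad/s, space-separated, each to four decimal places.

0.8660 -0.4150 0.2530 -0.5330

o_n = [-1.2194, -0.0907, 0.6838]
J₁: ẑ×o_n = [0.0907, -1.2194, 0.0000], ω = ẑ
J2: z=[0.0000, 0.0000, 1.0000] o=[0.0524, -0.4268, 0.5900] → [-0.3361, -1.2718, 0.0000, 0.0000, 0.0000, 1.0000]
J3: z=[-0.6428, -0.7660, 0.0000] o=[-0.3076, -0.1247, 0.7500] → [0.0507, -0.0426, -0.7203, -0.6428, -0.7660, 0.0000]
J4: z=[-0.6428, -0.7660, 0.0000] o=[-1.1571, -0.1430, 1.1974] → [0.3934, -0.3301, -0.0813, -0.6428, -0.7660, 0.0000]
q̇ = J⁺·V = [0.8660, -0.4150, 0.2530, -0.5330]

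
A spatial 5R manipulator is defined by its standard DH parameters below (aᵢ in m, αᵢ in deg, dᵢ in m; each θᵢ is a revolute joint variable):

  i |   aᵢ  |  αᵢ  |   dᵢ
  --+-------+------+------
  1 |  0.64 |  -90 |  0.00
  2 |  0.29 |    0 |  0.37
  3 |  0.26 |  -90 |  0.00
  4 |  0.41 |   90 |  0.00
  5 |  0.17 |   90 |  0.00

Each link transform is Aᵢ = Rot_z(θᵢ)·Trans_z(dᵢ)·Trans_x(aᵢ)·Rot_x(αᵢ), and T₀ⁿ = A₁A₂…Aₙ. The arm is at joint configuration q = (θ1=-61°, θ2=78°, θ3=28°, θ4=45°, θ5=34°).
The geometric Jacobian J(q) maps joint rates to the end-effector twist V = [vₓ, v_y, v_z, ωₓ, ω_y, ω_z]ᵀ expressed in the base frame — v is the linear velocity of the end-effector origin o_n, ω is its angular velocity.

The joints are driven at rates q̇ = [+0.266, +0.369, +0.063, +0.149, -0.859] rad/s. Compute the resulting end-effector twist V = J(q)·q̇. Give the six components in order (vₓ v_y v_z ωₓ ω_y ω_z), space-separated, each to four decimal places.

o_n = [0.1913, -0.3855, -0.8819]
J₁: ẑ×o_n = [0.3855, 0.1913, -0.0000], ω = ẑ
J2: z=[0.8746, 0.4848, 0.0000] o=[0.3103, -0.5598, 0.0000] → [-0.4275, 0.7713, 0.2101, 0.8746, 0.4848, 0.0000]
J3: z=[0.8746, 0.4848, 0.0000] o=[0.6631, -0.4331, -0.2837] → [-0.2900, 0.5232, 0.2704, 0.8746, 0.4848, 0.0000]
J4: z=[-0.4660, 0.8407, 0.2756] o=[0.6284, -0.3704, -0.5336] → [-0.2887, -0.2828, 0.3745, -0.4660, 0.8407, 0.2756]
J5: z=[0.5240, 0.5133, -0.6797] o=[0.3361, -0.4411, -0.8123] → [0.0021, 0.1349, 0.1035, 0.5240, 0.5133, -0.6797]
V = J·q̇ = [-0.1183, 0.2105, 0.0615, -0.1417, -0.1062, 0.8909]

-0.1183 0.2105 0.0615 -0.1417 -0.1062 0.8909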